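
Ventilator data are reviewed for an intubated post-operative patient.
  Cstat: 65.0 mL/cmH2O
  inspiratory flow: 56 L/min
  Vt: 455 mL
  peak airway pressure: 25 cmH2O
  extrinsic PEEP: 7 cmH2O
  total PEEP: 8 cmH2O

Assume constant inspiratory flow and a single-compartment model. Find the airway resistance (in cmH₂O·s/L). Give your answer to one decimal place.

10.7

Flow: 56 L/min ÷ 60 = 0.9333 L/s.
Total PEEP = 8 cmH2O (set 7 + intrinsic 1); this is the baseline alveolar pressure.
Equation of motion (constant flow): PIP = Vt/C + R·V̇ + PEEP.
R·V̇ = PIP − Vt/C − PEEP = 25 − 455/65.0 − 8 = 25 − 7.0 − 8 = 10.0 cmH2O.
R = 10.0 / 0.9333 = 10.715 cmH2O·s/L.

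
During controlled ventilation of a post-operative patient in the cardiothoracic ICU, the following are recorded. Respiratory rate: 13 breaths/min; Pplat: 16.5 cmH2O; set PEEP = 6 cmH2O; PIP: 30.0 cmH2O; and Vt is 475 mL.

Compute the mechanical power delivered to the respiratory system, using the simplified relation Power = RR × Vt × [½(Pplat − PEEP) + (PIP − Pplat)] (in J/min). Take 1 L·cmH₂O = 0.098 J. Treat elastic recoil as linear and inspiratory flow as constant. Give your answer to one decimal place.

Per-breath work = Vt × [½(Pplat−PEEP) + (PIP−Pplat)] = 0.475 × [0.5×10.5 + 13.5] = 0.475 × 18.75 = 8.906 L·cmH2O.
Power = 13 × 8.906 = 115.78 L·cmH2O/min.
× 0.098 J/(L·cmH2O) → 11.346 J/min.

11.3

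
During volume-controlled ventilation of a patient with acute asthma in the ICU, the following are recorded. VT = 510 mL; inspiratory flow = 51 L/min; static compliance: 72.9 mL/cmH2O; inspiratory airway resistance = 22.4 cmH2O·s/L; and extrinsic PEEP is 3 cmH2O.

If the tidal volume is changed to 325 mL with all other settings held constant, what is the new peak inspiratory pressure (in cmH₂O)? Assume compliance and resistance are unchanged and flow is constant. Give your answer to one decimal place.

26.5

Flow: 51 L/min ÷ 60 = 0.85 L/s.
PIP = Vt/C + R·V̇ + PEEP (constant-flow equation of motion).
Only the elastic term changes: ΔPIP = ΔVt / C = (325 − 510) / 72.9 = -2.538 cmH2O.
Original PIP = 510/72.9 + 22.4×0.85 + 3 = 29.036 cmH2O; new PIP = 29.036 + (-2.538) = 26.498 cmH2O.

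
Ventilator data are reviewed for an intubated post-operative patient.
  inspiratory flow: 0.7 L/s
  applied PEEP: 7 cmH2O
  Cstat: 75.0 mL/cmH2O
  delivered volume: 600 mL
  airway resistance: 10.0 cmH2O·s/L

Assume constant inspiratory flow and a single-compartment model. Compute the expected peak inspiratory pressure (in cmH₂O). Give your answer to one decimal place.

22.0

Equation of motion (constant flow): PIP = Vt/C + R·V̇ + PEEP.
PIP = 600/75.0 + 10.0×0.7 + 7 = 8.0 + 7.0 + 7 = 22.0 cmH2O.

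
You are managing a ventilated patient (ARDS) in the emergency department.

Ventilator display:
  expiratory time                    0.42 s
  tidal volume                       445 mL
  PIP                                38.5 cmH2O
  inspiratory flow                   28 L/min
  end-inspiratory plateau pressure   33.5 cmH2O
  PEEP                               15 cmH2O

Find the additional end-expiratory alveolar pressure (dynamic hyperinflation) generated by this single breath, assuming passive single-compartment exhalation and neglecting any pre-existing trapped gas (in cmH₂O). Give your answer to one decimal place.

Flow: 28 L/min ÷ 60 = 0.4667 L/s.
R = (PIP − Pplat)/V̇ = (38.5 − 33.5) / 0.4667 = 5.0/0.4667 = 10.714 cmH2O·s/L.
C = Vt/(Pplat − PEEP) = 445.0 / (33.5 − 15) = 445.0/18.5 = 24.054 mL/cmH2O.
τ = R × C = 10.714 × 0.02405 L/cmH2O = 0.2577 s.
Fraction remaining = e^(−Te/τ) = e^(−0.42/0.2577) = 0.196; trapped volume = 445.0 × 0.196 = 87.22 mL.
Additional alveolar pressure from trapping ≈ V_trapped / C = 87.22 / 24.054 = 3.626 cmH2O.

3.6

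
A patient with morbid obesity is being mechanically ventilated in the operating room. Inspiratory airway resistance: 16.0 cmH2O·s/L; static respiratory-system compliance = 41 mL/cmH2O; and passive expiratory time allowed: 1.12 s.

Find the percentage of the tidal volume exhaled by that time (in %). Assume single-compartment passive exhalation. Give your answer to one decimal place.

81.9

τ = R × C = 16.0 × 41 mL/cmH2O = 16.0 × 0.041 L/cmH2O = 0.656 s.
Passive exhalation: V(t)/V₀ = e^(−t/τ) = e^(−1.12/0.656) = 0.1814.
Fraction exhaled = 1 − 0.1814 = 0.8186 → 81.86%.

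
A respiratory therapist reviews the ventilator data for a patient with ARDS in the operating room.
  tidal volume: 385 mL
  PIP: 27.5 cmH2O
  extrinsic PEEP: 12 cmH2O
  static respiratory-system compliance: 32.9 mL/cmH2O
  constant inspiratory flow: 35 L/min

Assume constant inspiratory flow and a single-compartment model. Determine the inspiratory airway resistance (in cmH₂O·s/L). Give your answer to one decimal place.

6.5

Flow: 35 L/min ÷ 60 = 0.5833 L/s.
Equation of motion (constant flow): PIP = Vt/C + R·V̇ + PEEP.
R·V̇ = PIP − Vt/C − PEEP = 27.5 − 385/32.9 − 12 = 27.5 − 11.702 − 12 = 3.798 cmH2O.
R = 3.798 / 0.5833 = 6.511 cmH2O·s/L.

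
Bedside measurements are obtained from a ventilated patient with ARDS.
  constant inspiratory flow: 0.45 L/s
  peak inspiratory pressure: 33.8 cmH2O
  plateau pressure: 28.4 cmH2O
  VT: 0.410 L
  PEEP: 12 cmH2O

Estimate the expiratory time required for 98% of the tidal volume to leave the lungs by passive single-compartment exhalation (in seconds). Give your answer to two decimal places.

1.17

R = (PIP − Pplat)/V̇ = (33.8 − 28.4) / 0.45 = 5.4/0.45 = 12.0 cmH2O·s/L.
C = Vt/(Pplat − PEEP) = 410.0 / (28.4 − 12) = 410.0/16.4 = 25.0 mL/cmH2O.
τ = R × C = 12.0 × 0.025 L/cmH2O = 0.3 s.
t = −τ·ln(1 − 0.98) = −0.3·ln(0.02) = 1.174 s.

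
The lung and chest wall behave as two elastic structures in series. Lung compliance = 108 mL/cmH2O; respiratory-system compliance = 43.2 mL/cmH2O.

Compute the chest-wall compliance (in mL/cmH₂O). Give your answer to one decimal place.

1/Ccw = 1/Crs − 1/CL.
1/Ccw = 1/43.2 − 1/108 = 0.01389.
Ccw = 71.994 mL/cmH2O.

72.0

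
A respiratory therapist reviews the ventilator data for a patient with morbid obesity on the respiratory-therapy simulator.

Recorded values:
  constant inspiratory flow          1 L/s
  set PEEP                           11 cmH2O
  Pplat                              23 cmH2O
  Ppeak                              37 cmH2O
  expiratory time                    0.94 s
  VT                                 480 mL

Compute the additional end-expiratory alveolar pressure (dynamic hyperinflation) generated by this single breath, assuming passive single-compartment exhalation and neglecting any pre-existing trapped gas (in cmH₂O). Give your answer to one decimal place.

R = (PIP − Pplat)/V̇ = (37 − 23) / 1 = 14.0/1 = 14.0 cmH2O·s/L.
C = Vt/(Pplat − PEEP) = 480.0 / (23 − 11) = 480.0/12.0 = 40.0 mL/cmH2O.
τ = R × C = 14.0 × 0.04 L/cmH2O = 0.56 s.
Fraction remaining = e^(−Te/τ) = e^(−0.94/0.56) = 0.1866; trapped volume = 480.0 × 0.1866 = 89.568 mL.
Additional alveolar pressure from trapping ≈ V_trapped / C = 89.568 / 40.0 = 2.239 cmH2O.

2.2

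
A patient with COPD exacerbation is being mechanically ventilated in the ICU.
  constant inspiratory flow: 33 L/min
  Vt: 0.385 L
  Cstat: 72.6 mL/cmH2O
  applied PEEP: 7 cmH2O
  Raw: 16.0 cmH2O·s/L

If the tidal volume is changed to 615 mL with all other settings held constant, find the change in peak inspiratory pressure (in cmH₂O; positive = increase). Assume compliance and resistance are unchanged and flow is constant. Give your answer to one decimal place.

PIP = Vt/C + R·V̇ + PEEP (constant-flow equation of motion).
Only the elastic term changes: ΔPIP = ΔVt / C = (615 − 385) / 72.6 = 3.168 cmH2O.

3.2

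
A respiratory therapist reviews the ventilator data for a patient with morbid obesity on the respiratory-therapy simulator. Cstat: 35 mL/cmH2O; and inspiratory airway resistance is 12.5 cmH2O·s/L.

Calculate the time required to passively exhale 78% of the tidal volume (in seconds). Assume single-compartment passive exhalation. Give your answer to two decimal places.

τ = R × C = 12.5 × 35 mL/cmH2O = 12.5 × 0.035 L/cmH2O = 0.4375 s.
Exhaled fraction f = 1 − e^(−t/τ) → t = −τ·ln(1 − f) = −0.4375·ln(0.22) = 0.6624 s.

0.66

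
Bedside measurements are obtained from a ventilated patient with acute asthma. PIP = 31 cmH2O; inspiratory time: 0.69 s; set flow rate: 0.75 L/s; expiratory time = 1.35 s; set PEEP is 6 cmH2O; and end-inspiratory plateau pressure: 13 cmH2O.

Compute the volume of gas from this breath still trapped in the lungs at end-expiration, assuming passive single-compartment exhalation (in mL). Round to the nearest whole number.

Vt = flow × Ti = 0.75 L/s × 0.69 s × 1000 mL/L = 517.5 mL.
R = (PIP − Pplat)/V̇ = (31 − 13) / 0.75 = 18.0/0.75 = 24.0 cmH2O·s/L.
C = Vt/(Pplat − PEEP) = 517.5 / (13 − 6) = 517.5/7.0 = 73.929 mL/cmH2O.
τ = R × C = 24.0 × 0.07393 L/cmH2O = 1.774 s.
Fraction remaining = e^(−Te/τ) = e^(−1.35/1.774) = 0.4672.
Trapped volume = 517.5 × 0.4672 = 241.78 mL.

242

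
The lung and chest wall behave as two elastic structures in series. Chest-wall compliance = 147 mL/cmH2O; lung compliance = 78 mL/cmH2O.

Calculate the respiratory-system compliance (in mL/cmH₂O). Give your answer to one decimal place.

Lung and chest wall are elastances in series: 1/Crs = 1/CL + 1/Ccw.
1/Crs = 1/78 + 1/147 = 0.01962.
Crs = 50.968 mL/cmH2O.

51.0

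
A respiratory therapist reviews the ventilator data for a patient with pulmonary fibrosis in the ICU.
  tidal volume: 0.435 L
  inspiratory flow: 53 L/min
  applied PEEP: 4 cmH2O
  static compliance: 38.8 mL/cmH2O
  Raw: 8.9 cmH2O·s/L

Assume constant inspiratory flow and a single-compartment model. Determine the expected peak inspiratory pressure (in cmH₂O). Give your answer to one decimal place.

23.1

Flow: 53 L/min ÷ 60 = 0.8833 L/s.
Equation of motion (constant flow): PIP = Vt/C + R·V̇ + PEEP.
PIP = 435/38.8 + 8.9×0.8833 + 4 = 11.211 + 7.861 + 4 = 23.072 cmH2O.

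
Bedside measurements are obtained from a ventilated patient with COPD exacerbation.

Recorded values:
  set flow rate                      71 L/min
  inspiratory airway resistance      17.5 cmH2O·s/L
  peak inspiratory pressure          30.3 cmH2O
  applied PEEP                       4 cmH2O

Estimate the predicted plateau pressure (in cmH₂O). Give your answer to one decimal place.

9.6

Flow: 71 L/min ÷ 60 = 1.1833 L/s.
Pplat = PIP − Raw × flow = 30.3 − 17.5 × 1.1833 = 30.3 − 20.708 = 9.592 cmH2O.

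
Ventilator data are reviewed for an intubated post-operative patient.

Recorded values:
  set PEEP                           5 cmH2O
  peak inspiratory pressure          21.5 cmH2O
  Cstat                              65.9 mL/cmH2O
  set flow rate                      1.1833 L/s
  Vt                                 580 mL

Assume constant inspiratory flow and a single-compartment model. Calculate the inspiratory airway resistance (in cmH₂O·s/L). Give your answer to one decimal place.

6.5

Equation of motion (constant flow): PIP = Vt/C + R·V̇ + PEEP.
R·V̇ = PIP − Vt/C − PEEP = 21.5 − 580/65.9 − 5 = 21.5 − 8.801 − 5 = 7.699 cmH2O.
R = 7.699 / 1.1833 = 6.506 cmH2O·s/L.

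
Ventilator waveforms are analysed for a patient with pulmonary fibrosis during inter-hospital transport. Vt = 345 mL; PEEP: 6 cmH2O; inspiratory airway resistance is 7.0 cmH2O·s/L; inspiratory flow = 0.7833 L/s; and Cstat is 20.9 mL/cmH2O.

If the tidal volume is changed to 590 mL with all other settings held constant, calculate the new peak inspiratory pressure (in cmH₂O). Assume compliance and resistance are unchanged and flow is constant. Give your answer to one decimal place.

39.7

PIP = Vt/C + R·V̇ + PEEP (constant-flow equation of motion).
Only the elastic term changes: ΔPIP = ΔVt / C = (590 − 345) / 20.9 = 11.722 cmH2O.
Original PIP = 345/20.9 + 7.0×0.7833 + 6 = 27.99 cmH2O; new PIP = 27.99 + (11.722) = 39.712 cmH2O.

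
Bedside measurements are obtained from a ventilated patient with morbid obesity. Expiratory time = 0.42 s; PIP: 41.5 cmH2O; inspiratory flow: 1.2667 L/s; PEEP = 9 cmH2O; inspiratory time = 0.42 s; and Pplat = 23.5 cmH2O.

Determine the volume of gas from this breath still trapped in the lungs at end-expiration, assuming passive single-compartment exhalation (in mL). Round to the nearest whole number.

Vt = flow × Ti = 1.2667 L/s × 0.42 s × 1000 mL/L = 532.01 mL.
R = (PIP − Pplat)/V̇ = (41.5 − 23.5) / 1.2667 = 18.0/1.2667 = 14.21 cmH2O·s/L.
C = Vt/(Pplat − PEEP) = 532.01 / (23.5 − 9) = 532.01/14.5 = 36.69 mL/cmH2O.
τ = R × C = 14.21 × 0.03669 L/cmH2O = 0.5214 s.
Fraction remaining = e^(−Te/τ) = e^(−0.42/0.5214) = 0.4469.
Trapped volume = 532.01 × 0.4469 = 237.76 mL.

238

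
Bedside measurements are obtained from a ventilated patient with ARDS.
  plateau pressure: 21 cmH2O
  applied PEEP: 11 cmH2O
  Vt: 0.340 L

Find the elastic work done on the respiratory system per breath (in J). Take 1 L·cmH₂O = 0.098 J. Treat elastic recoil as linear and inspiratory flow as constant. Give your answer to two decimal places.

Elastic work ≈ ½ × (Pplat − PEEP) × Vt = 0.5 × (21 − 11) × 0.340 L = 0.5 × 10.0 × 0.340 = 1.7 L·cmH2O.
× 0.098 J/(L·cmH2O) → 0.1666 J.

0.17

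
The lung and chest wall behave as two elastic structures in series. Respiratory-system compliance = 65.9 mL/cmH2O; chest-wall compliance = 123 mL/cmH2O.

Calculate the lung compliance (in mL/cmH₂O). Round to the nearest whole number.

1/CL = 1/Crs − 1/Ccw.
1/CL = 1/65.9 − 1/123 = 0.007044.
CL = 141.96 mL/cmH2O.

142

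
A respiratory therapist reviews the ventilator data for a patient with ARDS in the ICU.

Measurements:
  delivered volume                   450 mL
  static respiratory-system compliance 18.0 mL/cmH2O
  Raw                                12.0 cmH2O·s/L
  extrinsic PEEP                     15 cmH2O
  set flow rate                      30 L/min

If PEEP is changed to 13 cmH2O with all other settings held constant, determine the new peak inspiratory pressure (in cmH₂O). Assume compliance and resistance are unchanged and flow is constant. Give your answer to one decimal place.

Flow: 30 L/min ÷ 60 = 0.5 L/s.
PIP = Vt/C + R·V̇ + PEEP (constant-flow equation of motion).
Only the baseline term changes: ΔPIP = ΔPEEP = 13 − 15 = -2.0 cmH2O.
Original PIP = 450/18.0 + 12.0×0.5 + 15 = 46.0 cmH2O; new PIP = 46.0 + (-2.0) = 44.0 cmH2O.

44.0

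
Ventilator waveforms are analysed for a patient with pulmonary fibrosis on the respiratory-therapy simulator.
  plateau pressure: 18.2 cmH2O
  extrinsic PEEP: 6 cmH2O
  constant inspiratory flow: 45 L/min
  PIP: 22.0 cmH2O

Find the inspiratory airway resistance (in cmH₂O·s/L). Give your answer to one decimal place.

5.1

Flow: 45 L/min ÷ 60 = 0.75 L/s.
Raw = (PIP − Pplat) / flow = (22.0 − 18.2) / 0.75 = 3.8 / 0.75 = 5.067 cmH2O·s/L.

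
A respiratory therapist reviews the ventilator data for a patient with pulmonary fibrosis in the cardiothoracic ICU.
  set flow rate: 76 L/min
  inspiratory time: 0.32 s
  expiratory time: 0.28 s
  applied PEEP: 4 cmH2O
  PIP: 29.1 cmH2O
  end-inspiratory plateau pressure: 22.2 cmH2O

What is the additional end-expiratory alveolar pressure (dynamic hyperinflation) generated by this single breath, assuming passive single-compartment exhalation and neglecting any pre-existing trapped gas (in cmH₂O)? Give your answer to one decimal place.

1.8

Flow: 76 L/min ÷ 60 = 1.2667 L/s.
Vt = flow × Ti = 1.2667 L/s × 0.32 s × 1000 mL/L = 405.34 mL.
R = (PIP − Pplat)/V̇ = (29.1 − 22.2) / 1.2667 = 6.9/1.2667 = 5.447 cmH2O·s/L.
C = Vt/(Pplat − PEEP) = 405.34 / (22.2 − 4) = 405.34/18.2 = 22.271 mL/cmH2O.
τ = R × C = 5.447 × 0.02227 L/cmH2O = 0.1213 s.
Fraction remaining = e^(−Te/τ) = e^(−0.28/0.1213) = 0.09943; trapped volume = 405.34 × 0.09943 = 40.303 mL.
Additional alveolar pressure from trapping ≈ V_trapped / C = 40.303 / 22.271 = 1.81 cmH2O.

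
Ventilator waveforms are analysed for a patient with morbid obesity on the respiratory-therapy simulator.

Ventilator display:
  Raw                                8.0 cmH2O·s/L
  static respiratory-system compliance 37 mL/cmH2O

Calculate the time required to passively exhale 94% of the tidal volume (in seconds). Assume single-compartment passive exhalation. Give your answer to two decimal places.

0.83

τ = R × C = 8.0 × 37 mL/cmH2O = 8.0 × 0.037 L/cmH2O = 0.296 s.
Exhaled fraction f = 1 − e^(−t/τ) → t = −τ·ln(1 − f) = −0.296·ln(0.06) = 0.8328 s.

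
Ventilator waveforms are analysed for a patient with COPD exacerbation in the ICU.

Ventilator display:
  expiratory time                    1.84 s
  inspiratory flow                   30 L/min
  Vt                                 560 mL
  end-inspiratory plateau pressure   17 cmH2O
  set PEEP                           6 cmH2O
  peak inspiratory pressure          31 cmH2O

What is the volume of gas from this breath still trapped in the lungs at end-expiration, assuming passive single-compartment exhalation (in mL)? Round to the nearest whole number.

Flow: 30 L/min ÷ 60 = 0.5 L/s.
R = (PIP − Pplat)/V̇ = (31 − 17) / 0.5 = 14.0/0.5 = 28.0 cmH2O·s/L.
C = Vt/(Pplat − PEEP) = 560.0 / (17 − 6) = 560.0/11.0 = 50.909 mL/cmH2O.
τ = R × C = 28.0 × 0.05091 L/cmH2O = 1.425 s.
Fraction remaining = e^(−Te/τ) = e^(−1.84/1.425) = 0.2749.
Trapped volume = 560.0 × 0.2749 = 153.94 mL.

154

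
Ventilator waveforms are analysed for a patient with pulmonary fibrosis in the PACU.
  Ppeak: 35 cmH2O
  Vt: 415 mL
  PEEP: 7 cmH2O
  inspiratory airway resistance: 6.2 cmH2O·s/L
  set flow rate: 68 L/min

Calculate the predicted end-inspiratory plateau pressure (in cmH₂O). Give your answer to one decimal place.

Flow: 68 L/min ÷ 60 = 1.1333 L/s.
Pplat = PIP − Raw × flow = 35 − 6.2 × 1.1333 = 35 − 7.026 = 27.974 cmH2O.

28.0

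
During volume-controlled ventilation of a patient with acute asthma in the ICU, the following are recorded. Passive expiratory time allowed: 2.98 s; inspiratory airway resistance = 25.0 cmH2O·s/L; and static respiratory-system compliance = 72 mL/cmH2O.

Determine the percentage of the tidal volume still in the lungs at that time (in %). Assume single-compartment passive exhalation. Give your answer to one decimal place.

τ = R × C = 25.0 × 72 mL/cmH2O = 25.0 × 0.072 L/cmH2O = 1.8 s.
Passive exhalation: V(t)/V₀ = e^(−t/τ) = e^(−2.98/1.8) = 0.191.
Fraction remaining = 0.191 → 19.1%.

19.1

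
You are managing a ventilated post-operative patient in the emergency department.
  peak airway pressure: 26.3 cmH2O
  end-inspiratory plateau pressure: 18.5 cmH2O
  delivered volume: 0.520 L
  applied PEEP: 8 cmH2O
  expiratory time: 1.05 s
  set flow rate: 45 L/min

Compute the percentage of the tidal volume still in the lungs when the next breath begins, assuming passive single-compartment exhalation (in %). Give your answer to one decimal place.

13.0

Flow: 45 L/min ÷ 60 = 0.75 L/s.
R = (PIP − Pplat)/V̇ = (26.3 − 18.5) / 0.75 = 7.8/0.75 = 10.4 cmH2O·s/L.
C = Vt/(Pplat − PEEP) = 520.0 / (18.5 − 8) = 520.0/10.5 = 49.524 mL/cmH2O.
τ = R × C = 10.4 × 0.04952 L/cmH2O = 0.515 s.
Fraction remaining at end-expiration = e^(−Te/τ) = e^(−1.05/0.515) = 0.1302 → 13.02%.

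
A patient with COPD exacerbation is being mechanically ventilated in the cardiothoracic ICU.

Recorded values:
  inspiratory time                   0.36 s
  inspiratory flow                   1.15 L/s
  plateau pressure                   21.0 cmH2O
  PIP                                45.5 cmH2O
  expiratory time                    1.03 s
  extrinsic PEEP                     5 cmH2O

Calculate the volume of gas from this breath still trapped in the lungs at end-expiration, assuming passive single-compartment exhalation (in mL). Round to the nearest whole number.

64

Vt = flow × Ti = 1.15 L/s × 0.36 s × 1000 mL/L = 414.0 mL.
R = (PIP − Pplat)/V̇ = (45.5 − 21.0) / 1.15 = 24.5/1.15 = 21.304 cmH2O·s/L.
C = Vt/(Pplat − PEEP) = 414.0 / (21.0 − 5) = 414.0/16.0 = 25.875 mL/cmH2O.
τ = R × C = 21.304 × 0.02588 L/cmH2O = 0.5513 s.
Fraction remaining = e^(−Te/τ) = e^(−1.03/0.5513) = 0.1544.
Trapped volume = 414.0 × 0.1544 = 63.922 mL.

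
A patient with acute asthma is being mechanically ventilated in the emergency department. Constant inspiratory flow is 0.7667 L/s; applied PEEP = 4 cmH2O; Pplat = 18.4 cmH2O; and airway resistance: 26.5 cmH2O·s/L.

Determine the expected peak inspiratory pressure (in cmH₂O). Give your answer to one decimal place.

38.7

PIP = Pplat + Raw × flow = 18.4 + 26.5 × 0.7667 = 18.4 + 20.318 = 38.718 cmH2O.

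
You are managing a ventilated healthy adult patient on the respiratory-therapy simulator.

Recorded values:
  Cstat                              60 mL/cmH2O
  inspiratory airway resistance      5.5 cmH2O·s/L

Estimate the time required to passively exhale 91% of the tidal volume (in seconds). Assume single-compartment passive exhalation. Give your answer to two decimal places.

0.79

τ = R × C = 5.5 × 60 mL/cmH2O = 5.5 × 0.060 L/cmH2O = 0.33 s.
Exhaled fraction f = 1 − e^(−t/τ) → t = −τ·ln(1 − f) = −0.33·ln(0.09) = 0.7946 s.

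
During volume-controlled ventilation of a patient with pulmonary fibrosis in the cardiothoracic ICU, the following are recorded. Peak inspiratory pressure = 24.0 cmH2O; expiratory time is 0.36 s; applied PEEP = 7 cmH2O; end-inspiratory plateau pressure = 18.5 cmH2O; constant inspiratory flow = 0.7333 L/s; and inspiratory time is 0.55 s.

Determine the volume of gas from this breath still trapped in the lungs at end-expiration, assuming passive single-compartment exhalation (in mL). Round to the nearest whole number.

Vt = flow × Ti = 0.7333 L/s × 0.55 s × 1000 mL/L = 403.32 mL.
R = (PIP − Pplat)/V̇ = (24.0 − 18.5) / 0.7333 = 5.5/0.7333 = 7.5 cmH2O·s/L.
C = Vt/(Pplat − PEEP) = 403.32 / (18.5 − 7) = 403.32/11.5 = 35.071 mL/cmH2O.
τ = R × C = 7.5 × 0.03507 L/cmH2O = 0.263 s.
Fraction remaining = e^(−Te/τ) = e^(−0.36/0.263) = 0.2544.
Trapped volume = 403.32 × 0.2544 = 102.6 mL.

103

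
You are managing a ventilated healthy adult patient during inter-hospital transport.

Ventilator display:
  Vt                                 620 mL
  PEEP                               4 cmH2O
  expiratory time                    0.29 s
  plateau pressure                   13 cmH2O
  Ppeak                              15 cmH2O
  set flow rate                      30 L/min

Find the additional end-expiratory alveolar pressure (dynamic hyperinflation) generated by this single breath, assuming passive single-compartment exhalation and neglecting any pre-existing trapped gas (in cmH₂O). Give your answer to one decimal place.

3.1

Flow: 30 L/min ÷ 60 = 0.5 L/s.
R = (PIP − Pplat)/V̇ = (15 − 13) / 0.5 = 2.0/0.5 = 4.0 cmH2O·s/L.
C = Vt/(Pplat − PEEP) = 620.0 / (13 − 4) = 620.0/9.0 = 68.889 mL/cmH2O.
τ = R × C = 4.0 × 0.06889 L/cmH2O = 0.2756 s.
Fraction remaining = e^(−Te/τ) = e^(−0.29/0.2756) = 0.3492; trapped volume = 620.0 × 0.3492 = 216.5 mL.
Additional alveolar pressure from trapping ≈ V_trapped / C = 216.5 / 68.889 = 3.143 cmH2O.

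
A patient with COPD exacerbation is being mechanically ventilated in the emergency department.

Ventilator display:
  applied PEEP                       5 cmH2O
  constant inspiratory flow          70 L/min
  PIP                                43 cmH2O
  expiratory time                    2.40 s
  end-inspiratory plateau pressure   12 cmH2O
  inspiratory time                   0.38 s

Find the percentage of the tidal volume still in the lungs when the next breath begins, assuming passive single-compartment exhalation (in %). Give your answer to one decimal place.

Flow: 70 L/min ÷ 60 = 1.1667 L/s.
Vt = flow × Ti = 1.1667 L/s × 0.38 s × 1000 mL/L = 443.35 mL.
R = (PIP − Pplat)/V̇ = (43 − 12) / 1.1667 = 31.0/1.1667 = 26.571 cmH2O·s/L.
C = Vt/(Pplat − PEEP) = 443.35 / (12 − 5) = 443.35/7.0 = 63.336 mL/cmH2O.
τ = R × C = 26.571 × 0.06334 L/cmH2O = 1.683 s.
Fraction remaining at end-expiration = e^(−Te/τ) = e^(−2.40/1.683) = 0.2403 → 24.03%.

24.0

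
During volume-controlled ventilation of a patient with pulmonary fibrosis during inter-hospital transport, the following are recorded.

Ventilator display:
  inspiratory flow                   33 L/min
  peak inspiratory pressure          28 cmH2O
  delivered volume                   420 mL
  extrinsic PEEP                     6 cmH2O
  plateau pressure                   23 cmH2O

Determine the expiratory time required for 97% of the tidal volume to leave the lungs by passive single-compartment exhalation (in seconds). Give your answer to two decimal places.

Flow: 33 L/min ÷ 60 = 0.55 L/s.
R = (PIP − Pplat)/V̇ = (28 − 23) / 0.55 = 5.0/0.55 = 9.091 cmH2O·s/L.
C = Vt/(Pplat − PEEP) = 420.0 / (23 − 6) = 420.0/17.0 = 24.706 mL/cmH2O.
τ = R × C = 9.091 × 0.02471 L/cmH2O = 0.2246 s.
t = −τ·ln(1 − 0.97) = −0.2246·ln(0.03) = 0.7876 s.

0.79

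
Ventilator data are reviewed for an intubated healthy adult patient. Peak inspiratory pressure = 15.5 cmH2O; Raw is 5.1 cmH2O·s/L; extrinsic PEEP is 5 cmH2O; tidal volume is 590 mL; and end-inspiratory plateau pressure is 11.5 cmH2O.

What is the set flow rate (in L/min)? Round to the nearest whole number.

flow = (PIP − Pplat) / Raw = (15.5 − 11.5) / 5.1 = 0.7843 L/s × 60 = 47.058 L/min.

47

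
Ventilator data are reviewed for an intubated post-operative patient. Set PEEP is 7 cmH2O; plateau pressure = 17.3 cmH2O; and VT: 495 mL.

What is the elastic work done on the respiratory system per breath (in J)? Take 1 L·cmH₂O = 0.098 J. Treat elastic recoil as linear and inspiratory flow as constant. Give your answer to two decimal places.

Elastic work ≈ ½ × (Pplat − PEEP) × Vt = 0.5 × (17.3 − 7) × 0.495 L = 0.5 × 10.3 × 0.495 = 2.549 L·cmH2O.
× 0.098 J/(L·cmH2O) → 0.2498 J.

0.25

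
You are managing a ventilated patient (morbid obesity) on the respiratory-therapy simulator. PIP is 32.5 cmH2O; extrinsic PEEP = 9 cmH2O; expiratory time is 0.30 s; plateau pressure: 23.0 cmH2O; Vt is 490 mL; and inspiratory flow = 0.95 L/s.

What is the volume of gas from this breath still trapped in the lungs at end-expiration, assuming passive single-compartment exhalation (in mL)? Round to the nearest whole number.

R = (PIP − Pplat)/V̇ = (32.5 − 23.0) / 0.95 = 9.5/0.95 = 10.0 cmH2O·s/L.
C = Vt/(Pplat − PEEP) = 490.0 / (23.0 − 9) = 490.0/14.0 = 35.0 mL/cmH2O.
τ = R × C = 10.0 × 0.035 L/cmH2O = 0.35 s.
Fraction remaining = e^(−Te/τ) = e^(−0.30/0.35) = 0.4244.
Trapped volume = 490.0 × 0.4244 = 207.96 mL.

208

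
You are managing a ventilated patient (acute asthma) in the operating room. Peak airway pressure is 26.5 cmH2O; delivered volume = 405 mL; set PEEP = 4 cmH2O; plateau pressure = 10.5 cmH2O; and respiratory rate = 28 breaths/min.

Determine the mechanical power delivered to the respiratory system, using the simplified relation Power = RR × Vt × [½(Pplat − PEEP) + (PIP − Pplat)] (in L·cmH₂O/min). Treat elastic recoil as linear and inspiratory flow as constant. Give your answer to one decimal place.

218.3

Per-breath work = Vt × [½(Pplat−PEEP) + (PIP−Pplat)] = 0.405 × [0.5×6.5 + 16.0] = 0.405 × 19.25 = 7.796 L·cmH2O.
Power = 28 × 7.796 = 218.29 L·cmH2O/min.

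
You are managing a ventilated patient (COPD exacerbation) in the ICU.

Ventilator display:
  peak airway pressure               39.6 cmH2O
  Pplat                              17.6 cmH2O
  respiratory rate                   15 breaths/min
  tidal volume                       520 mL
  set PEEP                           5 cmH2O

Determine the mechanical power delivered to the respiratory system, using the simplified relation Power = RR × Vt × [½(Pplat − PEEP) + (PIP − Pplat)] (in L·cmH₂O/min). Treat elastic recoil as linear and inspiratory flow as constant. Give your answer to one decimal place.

Per-breath work = Vt × [½(Pplat−PEEP) + (PIP−Pplat)] = 0.520 × [0.5×12.6 + 22.0] = 0.520 × 28.3 = 14.716 L·cmH2O.
Power = 15 × 14.716 = 220.74 L·cmH2O/min.

220.7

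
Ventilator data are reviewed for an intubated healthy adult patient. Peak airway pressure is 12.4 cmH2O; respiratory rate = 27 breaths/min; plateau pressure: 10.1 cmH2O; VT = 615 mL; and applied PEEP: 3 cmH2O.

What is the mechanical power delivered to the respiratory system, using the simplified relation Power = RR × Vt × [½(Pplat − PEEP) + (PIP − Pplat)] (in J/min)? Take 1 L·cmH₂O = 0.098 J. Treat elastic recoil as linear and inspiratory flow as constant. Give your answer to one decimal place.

Per-breath work = Vt × [½(Pplat−PEEP) + (PIP−Pplat)] = 0.615 × [0.5×7.1 + 2.3] = 0.615 × 5.85 = 3.598 L·cmH2O.
Power = 27 × 3.598 = 97.146 L·cmH2O/min.
× 0.098 J/(L·cmH2O) → 9.52 J/min.

9.5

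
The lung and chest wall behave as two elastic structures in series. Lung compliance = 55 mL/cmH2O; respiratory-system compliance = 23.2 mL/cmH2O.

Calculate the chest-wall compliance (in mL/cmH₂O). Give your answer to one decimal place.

40.1

1/Ccw = 1/Crs − 1/CL.
1/Ccw = 1/23.2 − 1/55 = 0.02492.
Ccw = 40.128 mL/cmH2O.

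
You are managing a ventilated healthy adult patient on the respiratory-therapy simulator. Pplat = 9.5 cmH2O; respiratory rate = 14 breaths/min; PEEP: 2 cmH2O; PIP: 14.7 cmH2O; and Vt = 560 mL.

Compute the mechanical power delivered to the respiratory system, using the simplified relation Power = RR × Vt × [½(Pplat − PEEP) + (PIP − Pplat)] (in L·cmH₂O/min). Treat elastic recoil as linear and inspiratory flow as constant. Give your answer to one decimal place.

Per-breath work = Vt × [½(Pplat−PEEP) + (PIP−Pplat)] = 0.560 × [0.5×7.5 + 5.2] = 0.560 × 8.95 = 5.012 L·cmH2O.
Power = 14 × 5.012 = 70.168 L·cmH2O/min.

70.2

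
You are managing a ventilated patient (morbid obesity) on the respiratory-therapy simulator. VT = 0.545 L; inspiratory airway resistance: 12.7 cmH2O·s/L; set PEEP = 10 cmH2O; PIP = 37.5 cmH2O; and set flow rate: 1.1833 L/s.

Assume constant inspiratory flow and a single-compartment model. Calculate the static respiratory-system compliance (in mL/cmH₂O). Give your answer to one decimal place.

Equation of motion (constant flow): PIP = Vt/C + R·V̇ + PEEP.
Vt/C = PIP − R·V̇ − PEEP = 37.5 − 12.7×1.1833 − 10 = 37.5 − 15.028 − 10 = 12.472 cmH2O.
C = Vt / 12.472 = 545 / 12.472 = 43.698 mL/cmH2O.

43.7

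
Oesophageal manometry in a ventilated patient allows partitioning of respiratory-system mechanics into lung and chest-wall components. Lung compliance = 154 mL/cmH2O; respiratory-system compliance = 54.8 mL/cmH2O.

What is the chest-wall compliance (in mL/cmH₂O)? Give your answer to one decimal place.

1/Ccw = 1/Crs − 1/CL.
1/Ccw = 1/54.8 − 1/154 = 0.01175.
Ccw = 85.106 mL/cmH2O.

85.1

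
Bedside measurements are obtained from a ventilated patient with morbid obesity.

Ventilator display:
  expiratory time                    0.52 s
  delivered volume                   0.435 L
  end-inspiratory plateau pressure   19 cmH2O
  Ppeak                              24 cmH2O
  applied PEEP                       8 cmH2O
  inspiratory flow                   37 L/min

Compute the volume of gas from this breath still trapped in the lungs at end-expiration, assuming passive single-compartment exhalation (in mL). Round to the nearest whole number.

Flow: 37 L/min ÷ 60 = 0.6167 L/s.
R = (PIP − Pplat)/V̇ = (24 − 19) / 0.6167 = 5.0/0.6167 = 8.108 cmH2O·s/L.
C = Vt/(Pplat − PEEP) = 435.0 / (19 − 8) = 435.0/11.0 = 39.545 mL/cmH2O.
τ = R × C = 8.108 × 0.03955 L/cmH2O = 0.3207 s.
Fraction remaining = e^(−Te/τ) = e^(−0.52/0.3207) = 0.1976.
Trapped volume = 435.0 × 0.1976 = 85.956 mL.

86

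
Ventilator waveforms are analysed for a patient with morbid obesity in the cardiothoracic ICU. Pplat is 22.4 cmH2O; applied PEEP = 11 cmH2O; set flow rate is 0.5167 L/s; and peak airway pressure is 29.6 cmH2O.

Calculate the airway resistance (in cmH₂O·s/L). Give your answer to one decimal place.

13.9

Raw = (PIP − Pplat) / flow = (29.6 − 22.4) / 0.5167 = 7.2 / 0.5167 = 13.935 cmH2O·s/L.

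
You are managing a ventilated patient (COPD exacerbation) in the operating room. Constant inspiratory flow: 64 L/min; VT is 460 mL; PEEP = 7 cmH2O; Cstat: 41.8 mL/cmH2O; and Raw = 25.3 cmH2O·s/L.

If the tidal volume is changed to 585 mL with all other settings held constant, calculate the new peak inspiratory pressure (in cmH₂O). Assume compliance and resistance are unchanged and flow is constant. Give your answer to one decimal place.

Flow: 64 L/min ÷ 60 = 1.0667 L/s.
PIP = Vt/C + R·V̇ + PEEP (constant-flow equation of motion).
Only the elastic term changes: ΔPIP = ΔVt / C = (585 − 460) / 41.8 = 2.99 cmH2O.
Original PIP = 460/41.8 + 25.3×1.0667 + 7 = 44.992 cmH2O; new PIP = 44.992 + (2.99) = 47.982 cmH2O.

48.0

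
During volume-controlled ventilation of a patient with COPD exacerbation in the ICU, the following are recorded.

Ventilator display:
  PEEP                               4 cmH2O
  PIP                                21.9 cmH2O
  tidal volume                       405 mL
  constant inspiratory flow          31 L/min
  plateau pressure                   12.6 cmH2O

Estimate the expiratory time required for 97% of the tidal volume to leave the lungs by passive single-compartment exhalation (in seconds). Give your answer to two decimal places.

2.97

Flow: 31 L/min ÷ 60 = 0.5167 L/s.
R = (PIP − Pplat)/V̇ = (21.9 − 12.6) / 0.5167 = 9.3/0.5167 = 17.999 cmH2O·s/L.
C = Vt/(Pplat − PEEP) = 405.0 / (12.6 − 4) = 405.0/8.6 = 47.093 mL/cmH2O.
τ = R × C = 17.999 × 0.04709 L/cmH2O = 0.8476 s.
t = −τ·ln(1 − 0.97) = −0.8476·ln(0.03) = 2.972 s.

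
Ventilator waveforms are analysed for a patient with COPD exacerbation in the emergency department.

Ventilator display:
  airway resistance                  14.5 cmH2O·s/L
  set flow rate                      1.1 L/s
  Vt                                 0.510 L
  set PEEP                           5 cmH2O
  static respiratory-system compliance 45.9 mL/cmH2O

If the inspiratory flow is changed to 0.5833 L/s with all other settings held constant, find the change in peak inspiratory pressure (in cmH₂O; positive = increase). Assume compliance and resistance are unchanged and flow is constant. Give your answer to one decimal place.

-7.5

PIP = Vt/C + R·V̇ + PEEP (constant-flow equation of motion).
Only the resistive term changes: ΔPIP = R × ΔV̇ = 14.5 × (0.5833 − 1.1) = 14.5 × -0.5167 = -7.492 cmH2O.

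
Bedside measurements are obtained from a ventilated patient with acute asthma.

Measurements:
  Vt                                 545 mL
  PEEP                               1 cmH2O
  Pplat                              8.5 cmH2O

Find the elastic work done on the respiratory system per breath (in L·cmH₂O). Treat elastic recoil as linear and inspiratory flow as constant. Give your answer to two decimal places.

2.04

Elastic work ≈ ½ × (Pplat − PEEP) × Vt = 0.5 × (8.5 − 1) × 0.545 L = 0.5 × 7.5 × 0.545 = 2.044 L·cmH2O.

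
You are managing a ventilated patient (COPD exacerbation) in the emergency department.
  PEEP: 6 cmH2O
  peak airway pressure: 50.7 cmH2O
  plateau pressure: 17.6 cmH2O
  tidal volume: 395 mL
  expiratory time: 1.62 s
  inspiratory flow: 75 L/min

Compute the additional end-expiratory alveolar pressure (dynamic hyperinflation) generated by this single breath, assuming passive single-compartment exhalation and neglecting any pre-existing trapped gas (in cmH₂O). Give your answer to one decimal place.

Flow: 75 L/min ÷ 60 = 1.25 L/s.
R = (PIP − Pplat)/V̇ = (50.7 − 17.6) / 1.25 = 33.1/1.25 = 26.48 cmH2O·s/L.
C = Vt/(Pplat − PEEP) = 395.0 / (17.6 − 6) = 395.0/11.6 = 34.052 mL/cmH2O.
τ = R × C = 26.48 × 0.03405 L/cmH2O = 0.9016 s.
Fraction remaining = e^(−Te/τ) = e^(−1.62/0.9016) = 0.1658; trapped volume = 395.0 × 0.1658 = 65.491 mL.
Additional alveolar pressure from trapping ≈ V_trapped / C = 65.491 / 34.052 = 1.923 cmH2O.

1.9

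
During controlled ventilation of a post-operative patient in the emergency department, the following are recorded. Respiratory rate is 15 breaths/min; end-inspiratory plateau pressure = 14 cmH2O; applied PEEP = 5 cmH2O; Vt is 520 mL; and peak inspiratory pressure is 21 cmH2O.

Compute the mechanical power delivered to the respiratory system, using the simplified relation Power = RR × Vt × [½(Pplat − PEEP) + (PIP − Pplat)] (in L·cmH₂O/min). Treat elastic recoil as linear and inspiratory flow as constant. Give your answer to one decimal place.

Per-breath work = Vt × [½(Pplat−PEEP) + (PIP−Pplat)] = 0.520 × [0.5×9.0 + 7.0] = 0.520 × 11.5 = 5.98 L·cmH2O.
Power = 15 × 5.98 = 89.7 L·cmH2O/min.

89.7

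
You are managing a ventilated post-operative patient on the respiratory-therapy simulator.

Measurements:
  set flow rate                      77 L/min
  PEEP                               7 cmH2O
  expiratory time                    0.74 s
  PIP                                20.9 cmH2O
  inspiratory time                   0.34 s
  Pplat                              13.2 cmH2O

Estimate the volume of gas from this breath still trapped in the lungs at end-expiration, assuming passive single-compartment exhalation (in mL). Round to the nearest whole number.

76

Flow: 77 L/min ÷ 60 = 1.2833 L/s.
Vt = flow × Ti = 1.2833 L/s × 0.34 s × 1000 mL/L = 436.32 mL.
R = (PIP − Pplat)/V̇ = (20.9 − 13.2) / 1.2833 = 7.7/1.2833 = 6.0 cmH2O·s/L.
C = Vt/(Pplat − PEEP) = 436.32 / (13.2 − 7) = 436.32/6.2 = 70.374 mL/cmH2O.
τ = R × C = 6.0 × 0.07037 L/cmH2O = 0.4222 s.
Fraction remaining = e^(−Te/τ) = e^(−0.74/0.4222) = 0.1733.
Trapped volume = 436.32 × 0.1733 = 75.614 mL.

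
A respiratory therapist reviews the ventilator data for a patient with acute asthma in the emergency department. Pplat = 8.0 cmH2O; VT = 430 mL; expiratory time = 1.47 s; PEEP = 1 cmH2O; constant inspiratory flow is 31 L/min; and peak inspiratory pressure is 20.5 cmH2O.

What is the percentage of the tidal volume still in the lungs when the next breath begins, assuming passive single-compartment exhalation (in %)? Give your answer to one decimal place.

37.2

Flow: 31 L/min ÷ 60 = 0.5167 L/s.
R = (PIP − Pplat)/V̇ = (20.5 − 8.0) / 0.5167 = 12.5/0.5167 = 24.192 cmH2O·s/L.
C = Vt/(Pplat − PEEP) = 430.0 / (8.0 − 1) = 430.0/7.0 = 61.429 mL/cmH2O.
τ = R × C = 24.192 × 0.06143 L/cmH2O = 1.486 s.
Fraction remaining at end-expiration = e^(−Te/τ) = e^(−1.47/1.486) = 0.3719 → 37.19%.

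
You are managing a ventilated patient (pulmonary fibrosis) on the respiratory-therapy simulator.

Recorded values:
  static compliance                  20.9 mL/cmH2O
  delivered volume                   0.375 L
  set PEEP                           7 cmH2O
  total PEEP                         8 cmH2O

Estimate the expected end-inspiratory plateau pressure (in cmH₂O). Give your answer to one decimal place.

End-expiratory occlusion gives total PEEP = 8 cmH2O (intrinsic PEEP = 8 − 7 = 1). Use total PEEP for the elastic gradient.
Pplat = PEEPtotal + Vt / Cstat = 8 + 375 / 20.9 = 8 + 17.943 = 25.943 cmH2O.

25.9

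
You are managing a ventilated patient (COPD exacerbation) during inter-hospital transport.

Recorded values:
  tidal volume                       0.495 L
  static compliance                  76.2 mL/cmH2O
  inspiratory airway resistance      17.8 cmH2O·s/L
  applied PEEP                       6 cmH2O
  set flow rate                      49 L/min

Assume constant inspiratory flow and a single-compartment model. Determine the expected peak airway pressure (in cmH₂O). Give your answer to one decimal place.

27.0

Flow: 49 L/min ÷ 60 = 0.8167 L/s.
Equation of motion (constant flow): PIP = Vt/C + R·V̇ + PEEP.
PIP = 495/76.2 + 17.8×0.8167 + 6 = 6.496 + 14.537 + 6 = 27.033 cmH2O.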